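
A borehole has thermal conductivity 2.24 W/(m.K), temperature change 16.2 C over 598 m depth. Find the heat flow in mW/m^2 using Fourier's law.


q = k * dT / dz * 1000
= 2.24 * 16.2 / 598 * 1000
= 0.060682 * 1000
= 60.6823 mW/m^2

60.6823


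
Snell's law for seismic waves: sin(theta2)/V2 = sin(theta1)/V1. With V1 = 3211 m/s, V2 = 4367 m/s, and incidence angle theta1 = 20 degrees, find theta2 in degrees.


sin(theta1) = sin(20 deg) = 0.34202
sin(theta2) = V2/V1 * sin(theta1) = 4367/3211 * 0.34202 = 0.465152
theta2 = arcsin(0.465152) = 27.72 degrees

27.72


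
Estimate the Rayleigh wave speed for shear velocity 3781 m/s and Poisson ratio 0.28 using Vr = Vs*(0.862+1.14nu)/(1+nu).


Numerator factor = 0.862 + 1.14*0.28 = 1.1812
Denominator = 1 + 0.28 = 1.28
Vr = 3781 * 1.1812 / 1.28 = 3489.15 m/s

3489.15


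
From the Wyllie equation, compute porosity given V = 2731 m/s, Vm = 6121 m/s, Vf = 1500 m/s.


1/V - 1/Vm = 1/2731 - 1/6121 = 0.00020279
1/Vf - 1/Vm = 1/1500 - 1/6121 = 0.00050329
phi = 0.00020279 / 0.00050329 = 0.4029

0.4029


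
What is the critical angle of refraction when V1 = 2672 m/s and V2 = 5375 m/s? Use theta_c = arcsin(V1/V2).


V1/V2 = 2672/5375 = 0.497116
theta_c = arcsin(0.497116) = 29.8094 degrees

29.8094


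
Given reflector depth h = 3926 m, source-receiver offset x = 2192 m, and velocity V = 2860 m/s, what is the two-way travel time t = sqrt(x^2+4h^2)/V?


x^2 + 4h^2 = 2192^2 + 4*3926^2 = 4804864 + 61653904 = 66458768
sqrt(66458768) = 8152.2247
t = 8152.2247 / 2860 = 2.8504 s

2.8504


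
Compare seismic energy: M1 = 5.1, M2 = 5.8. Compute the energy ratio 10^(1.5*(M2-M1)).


M2 - M1 = 5.8 - 5.1 = 0.7
1.5 * 0.7 = 1.05
ratio = 10^1.05 = 11.22

11.22


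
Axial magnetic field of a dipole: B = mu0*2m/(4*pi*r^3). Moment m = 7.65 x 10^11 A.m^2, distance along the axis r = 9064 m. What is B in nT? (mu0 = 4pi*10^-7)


m = 7.65 x 10^11 = 765000000000 A.m^2
2m = 1530000000000 A.m^2
r^3 = 9064^3 = 744662854144
B = (4pi*10^-7) * 1530000000000 / (4*pi * 744662854144) * 1e9
= 1922654.703997 / 9357709407919.99 * 1e9
= 205.4621 nT

205.4621


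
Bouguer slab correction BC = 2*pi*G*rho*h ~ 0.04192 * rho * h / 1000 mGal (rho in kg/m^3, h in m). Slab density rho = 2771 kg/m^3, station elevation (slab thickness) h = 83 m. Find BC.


BC = 0.04192 * rho * h / 1000
= 0.04192 * 2771 * 83 / 1000
= 9.6413 mGal

9.6413


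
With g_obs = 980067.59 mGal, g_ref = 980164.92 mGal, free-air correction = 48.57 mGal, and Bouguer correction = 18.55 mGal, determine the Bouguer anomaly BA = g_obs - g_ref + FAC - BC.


BA = g_obs - g_ref + FAC - BC
= 980067.59 - 980164.92 + 48.57 - 18.55
= -67.31 mGal

-67.31


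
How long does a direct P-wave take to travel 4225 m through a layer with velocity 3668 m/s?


t = x / V
= 4225 / 3668
= 1.1519 s

1.1519


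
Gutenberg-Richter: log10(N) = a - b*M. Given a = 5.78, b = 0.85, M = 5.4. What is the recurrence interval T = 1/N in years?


log10(N) = 5.78 - 0.85*5.4 = 1.19
N = 10^1.19 = 15.488166
T = 1/N = 1/15.488166 = 0.0646 years

0.0646


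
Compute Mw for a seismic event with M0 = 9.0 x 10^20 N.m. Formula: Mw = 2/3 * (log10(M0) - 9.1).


log10(M0) = log10(9.0 x 10^20) = 20.9542
Mw = 2/3 * (20.9542 - 9.1)
= 2/3 * 11.8542
= 7.9

7.9


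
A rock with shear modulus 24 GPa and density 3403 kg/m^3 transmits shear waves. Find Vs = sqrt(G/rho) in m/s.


Convert G to Pa: G = 24e9 Pa
Compute G/rho = 24e9 / 3403 = 7052600.6465
Vs = sqrt(7052600.6465) = 2655.67 m/s

2655.67


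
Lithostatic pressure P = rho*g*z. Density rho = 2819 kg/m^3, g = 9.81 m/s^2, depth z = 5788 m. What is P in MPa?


P = rho * g * z / 1e6
= 2819 * 9.81 * 5788 / 1e6
= 160063609.32 / 1e6
= 160.0636 MPa

160.0636


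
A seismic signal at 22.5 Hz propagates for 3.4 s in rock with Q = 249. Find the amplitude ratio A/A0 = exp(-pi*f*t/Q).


pi*f*t/Q = pi*22.5*3.4/249 = 0.965188
A/A0 = exp(-0.965188) = 0.380912

0.380912


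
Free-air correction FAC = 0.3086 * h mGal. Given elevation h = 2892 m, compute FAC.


FAC = 0.3086 * h
= 0.3086 * 2892
= 892.4712 mGal

892.4712


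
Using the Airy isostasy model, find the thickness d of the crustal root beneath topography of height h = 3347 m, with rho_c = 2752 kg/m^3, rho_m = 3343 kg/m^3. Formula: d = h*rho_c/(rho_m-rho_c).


rho_m - rho_c = 3343 - 2752 = 591
d = 3347 * 2752 / 591
= 9210944 / 591
= 15585.35 m

15585.35


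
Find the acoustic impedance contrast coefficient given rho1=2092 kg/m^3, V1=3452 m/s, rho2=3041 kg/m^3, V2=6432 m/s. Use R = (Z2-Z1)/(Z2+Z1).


Z1 = 2092 * 3452 = 7221584
Z2 = 3041 * 6432 = 19559712
R = (19559712 - 7221584) / (19559712 + 7221584) = 12338128 / 26781296 = 0.4607

0.4607


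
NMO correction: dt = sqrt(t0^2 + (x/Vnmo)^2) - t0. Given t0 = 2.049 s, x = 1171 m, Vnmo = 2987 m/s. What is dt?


x/Vnmo = 1171/2987 = 0.392032
(x/Vnmo)^2 = 0.153689
t0^2 = 4.198401
sqrt(4.198401 + 0.153689) = 2.086166
dt = 2.086166 - 2.049 = 0.037166

0.037166


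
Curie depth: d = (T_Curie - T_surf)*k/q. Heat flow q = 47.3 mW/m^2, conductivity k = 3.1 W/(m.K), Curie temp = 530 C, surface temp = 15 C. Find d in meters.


T_Curie - T_surf = 530 - 15 = 515 C
Convert q to W/m^2: 47.3 mW/m^2 = 0.0473 W/m^2
d = 515 * 3.1 / 0.0473 = 33752.64 m

33752.64


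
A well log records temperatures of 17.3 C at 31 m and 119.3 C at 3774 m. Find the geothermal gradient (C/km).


dT = 119.3 - 17.3 = 102.0 C
dz = 3774 - 31 = 3743 m
gradient = dT/dz * 1000 = 102.0/3743 * 1000 = 27.2509 C/km

27.2509


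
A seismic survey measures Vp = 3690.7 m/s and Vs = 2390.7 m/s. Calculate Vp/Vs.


Vp/Vs = 3690.7 / 2390.7
= 1.5438

1.5438


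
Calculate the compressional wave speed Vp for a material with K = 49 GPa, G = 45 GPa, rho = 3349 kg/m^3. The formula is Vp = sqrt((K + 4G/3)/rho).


First compute the effective modulus:
K + 4G/3 = 49e9 + 4*45e9/3 = 109000000000.0 Pa
Then divide by density:
109000000000.0 / 3349 = 32547028.9639 Pa/(kg/m^3)
Take the square root:
Vp = sqrt(32547028.9639) = 5705.0 m/s

5705.0


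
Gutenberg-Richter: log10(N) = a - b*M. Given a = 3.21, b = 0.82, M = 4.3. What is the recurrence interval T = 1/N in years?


log10(N) = 3.21 - 0.82*4.3 = -0.316
N = 10^-0.316 = 0.483059
T = 1/N = 1/0.483059 = 2.0701 years

2.0701


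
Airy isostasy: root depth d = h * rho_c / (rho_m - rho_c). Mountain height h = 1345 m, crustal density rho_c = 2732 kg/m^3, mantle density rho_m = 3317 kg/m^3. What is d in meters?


rho_m - rho_c = 3317 - 2732 = 585
d = 1345 * 2732 / 585
= 3674540 / 585
= 6281.26 m

6281.26


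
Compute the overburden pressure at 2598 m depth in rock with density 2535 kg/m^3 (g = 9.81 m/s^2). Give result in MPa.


P = rho * g * z / 1e6
= 2535 * 9.81 * 2598 / 1e6
= 64607973.3 / 1e6
= 64.608 MPa

64.608


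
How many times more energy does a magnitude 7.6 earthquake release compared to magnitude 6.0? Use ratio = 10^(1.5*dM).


M2 - M1 = 7.6 - 6.0 = 1.6
1.5 * 1.6 = 2.4
ratio = 10^2.4 = 251.19

251.19


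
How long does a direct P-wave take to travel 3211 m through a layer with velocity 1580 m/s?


t = x / V
= 3211 / 1580
= 2.0323 s

2.0323


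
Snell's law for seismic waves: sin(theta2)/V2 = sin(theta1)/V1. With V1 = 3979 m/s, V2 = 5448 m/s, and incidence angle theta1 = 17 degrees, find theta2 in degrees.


sin(theta1) = sin(17 deg) = 0.292372
sin(theta2) = V2/V1 * sin(theta1) = 5448/3979 * 0.292372 = 0.400312
theta2 = arcsin(0.400312) = 23.5977 degrees

23.5977


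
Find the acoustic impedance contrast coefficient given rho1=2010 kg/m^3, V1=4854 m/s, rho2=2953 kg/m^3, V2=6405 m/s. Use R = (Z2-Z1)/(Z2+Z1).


Z1 = 2010 * 4854 = 9756540
Z2 = 2953 * 6405 = 18913965
R = (18913965 - 9756540) / (18913965 + 9756540) = 9157425 / 28670505 = 0.3194

0.3194


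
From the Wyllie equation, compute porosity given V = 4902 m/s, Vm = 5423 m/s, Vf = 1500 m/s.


1/V - 1/Vm = 1/4902 - 1/5423 = 1.96e-05
1/Vf - 1/Vm = 1/1500 - 1/5423 = 0.00048227
phi = 1.96e-05 / 0.00048227 = 0.0406

0.0406


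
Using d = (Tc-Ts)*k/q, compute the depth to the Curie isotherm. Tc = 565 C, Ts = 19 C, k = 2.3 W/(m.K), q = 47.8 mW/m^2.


T_Curie - T_surf = 565 - 19 = 546 C
Convert q to W/m^2: 47.8 mW/m^2 = 0.0478 W/m^2
d = 546 * 2.3 / 0.0478 = 26271.97 m

26271.97


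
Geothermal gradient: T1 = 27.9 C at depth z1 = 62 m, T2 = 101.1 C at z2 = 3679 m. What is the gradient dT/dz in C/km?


dT = 101.1 - 27.9 = 73.2 C
dz = 3679 - 62 = 3617 m
gradient = dT/dz * 1000 = 73.2/3617 * 1000 = 20.2378 C/km

20.2378


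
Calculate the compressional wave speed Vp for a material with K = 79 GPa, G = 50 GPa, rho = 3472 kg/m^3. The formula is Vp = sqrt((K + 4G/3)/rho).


First compute the effective modulus:
K + 4G/3 = 79e9 + 4*50e9/3 = 145666666666.67 Pa
Then divide by density:
145666666666.67 / 3472 = 41954685.0998 Pa/(kg/m^3)
Take the square root:
Vp = sqrt(41954685.0998) = 6477.24 m/s

6477.24


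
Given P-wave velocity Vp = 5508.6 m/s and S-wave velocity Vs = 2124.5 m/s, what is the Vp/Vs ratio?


Vp/Vs = 5508.6 / 2124.5
= 2.5929

2.5929


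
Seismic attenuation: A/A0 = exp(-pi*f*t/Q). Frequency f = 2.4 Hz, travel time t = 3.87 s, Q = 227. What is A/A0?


pi*f*t/Q = pi*2.4*3.87/227 = 0.128542
A/A0 = exp(-0.128542) = 0.879376

0.879376


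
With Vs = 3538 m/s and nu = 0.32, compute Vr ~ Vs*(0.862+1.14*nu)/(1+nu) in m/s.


Numerator factor = 0.862 + 1.14*0.32 = 1.2268
Denominator = 1 + 0.32 = 1.32
Vr = 3538 * 1.2268 / 1.32 = 3288.2 m/s

3288.2


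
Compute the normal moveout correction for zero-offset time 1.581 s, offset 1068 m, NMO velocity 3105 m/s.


x/Vnmo = 1068/3105 = 0.343961
(x/Vnmo)^2 = 0.118309
t0^2 = 2.499561
sqrt(2.499561 + 0.118309) = 1.617983
dt = 1.617983 - 1.581 = 0.036983

0.036983


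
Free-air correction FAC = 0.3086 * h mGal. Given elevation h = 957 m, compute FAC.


FAC = 0.3086 * h
= 0.3086 * 957
= 295.3302 mGal

295.3302


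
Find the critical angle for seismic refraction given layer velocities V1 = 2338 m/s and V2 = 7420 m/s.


V1/V2 = 2338/7420 = 0.315094
theta_c = arcsin(0.315094) = 18.3665 degrees

18.3665


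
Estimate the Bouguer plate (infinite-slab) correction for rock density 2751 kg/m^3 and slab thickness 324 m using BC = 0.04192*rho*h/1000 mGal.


BC = 0.04192 * rho * h / 1000
= 0.04192 * 2751 * 324 / 1000
= 37.3643 mGal

37.3643


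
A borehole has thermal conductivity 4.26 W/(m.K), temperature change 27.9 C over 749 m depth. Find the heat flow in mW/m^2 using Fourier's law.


q = k * dT / dz * 1000
= 4.26 * 27.9 / 749 * 1000
= 0.158684 * 1000
= 158.6836 mW/m^2

158.6836


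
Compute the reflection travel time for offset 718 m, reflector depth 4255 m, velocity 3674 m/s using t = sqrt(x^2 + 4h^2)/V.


x^2 + 4h^2 = 718^2 + 4*4255^2 = 515524 + 72420100 = 72935624
sqrt(72935624) = 8540.2356
t = 8540.2356 / 3674 = 2.3245 s

2.3245


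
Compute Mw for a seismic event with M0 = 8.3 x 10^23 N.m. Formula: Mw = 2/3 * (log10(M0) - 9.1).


log10(M0) = log10(8.3 x 10^23) = 23.9191
Mw = 2/3 * (23.9191 - 9.1)
= 2/3 * 14.8191
= 9.88

9.88


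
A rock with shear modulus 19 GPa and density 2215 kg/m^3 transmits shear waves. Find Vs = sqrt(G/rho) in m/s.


Convert G to Pa: G = 19e9 Pa
Compute G/rho = 19e9 / 2215 = 8577878.1038
Vs = sqrt(8577878.1038) = 2928.8 m/s

2928.8


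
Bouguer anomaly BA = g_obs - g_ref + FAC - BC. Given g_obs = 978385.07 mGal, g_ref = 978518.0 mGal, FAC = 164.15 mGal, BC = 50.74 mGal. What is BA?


BA = g_obs - g_ref + FAC - BC
= 978385.07 - 978518.0 + 164.15 - 50.74
= -19.52 mGal

-19.52


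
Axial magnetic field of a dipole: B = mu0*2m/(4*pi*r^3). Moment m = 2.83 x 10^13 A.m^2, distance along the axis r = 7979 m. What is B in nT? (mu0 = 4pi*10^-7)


m = 2.83 x 10^13 = 28300000000000 A.m^2
2m = 56600000000000 A.m^2
r^3 = 7979^3 = 507978574739
B = (4pi*10^-7) * 56600000000000 / (4*pi * 507978574739) * 1e9
= 71125657.677273 / 6383447034324.22 * 1e9
= 11142.2022 nT

11142.2022


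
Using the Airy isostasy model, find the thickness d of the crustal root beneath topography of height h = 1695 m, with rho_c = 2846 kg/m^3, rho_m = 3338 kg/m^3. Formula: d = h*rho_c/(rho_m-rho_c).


rho_m - rho_c = 3338 - 2846 = 492
d = 1695 * 2846 / 492
= 4823970 / 492
= 9804.82 m

9804.82


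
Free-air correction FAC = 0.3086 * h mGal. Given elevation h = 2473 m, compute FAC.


FAC = 0.3086 * h
= 0.3086 * 2473
= 763.1678 mGal

763.1678


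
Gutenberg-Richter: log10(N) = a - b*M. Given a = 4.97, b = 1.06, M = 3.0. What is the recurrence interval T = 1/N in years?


log10(N) = 4.97 - 1.06*3.0 = 1.79
N = 10^1.79 = 61.6595
T = 1/N = 1/61.6595 = 0.0162 years

0.0162


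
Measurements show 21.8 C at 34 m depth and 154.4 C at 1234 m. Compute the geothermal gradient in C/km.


dT = 154.4 - 21.8 = 132.6 C
dz = 1234 - 34 = 1200 m
gradient = dT/dz * 1000 = 132.6/1200 * 1000 = 110.5 C/km

110.5


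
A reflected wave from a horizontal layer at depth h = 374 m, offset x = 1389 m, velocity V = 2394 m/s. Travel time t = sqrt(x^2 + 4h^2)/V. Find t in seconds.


x^2 + 4h^2 = 1389^2 + 4*374^2 = 1929321 + 559504 = 2488825
sqrt(2488825) = 1577.601
t = 1577.601 / 2394 = 0.659 s

0.659


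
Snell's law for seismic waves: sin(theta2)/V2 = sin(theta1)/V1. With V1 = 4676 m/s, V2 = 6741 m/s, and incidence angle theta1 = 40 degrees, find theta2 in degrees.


sin(theta1) = sin(40 deg) = 0.642788
sin(theta2) = V2/V1 * sin(theta1) = 6741/4676 * 0.642788 = 0.926653
theta2 = arcsin(0.926653) = 67.919 degrees

67.919


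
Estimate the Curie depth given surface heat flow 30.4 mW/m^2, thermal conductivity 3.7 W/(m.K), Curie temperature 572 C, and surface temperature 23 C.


T_Curie - T_surf = 572 - 23 = 549 C
Convert q to W/m^2: 30.4 mW/m^2 = 0.0304 W/m^2
d = 549 * 3.7 / 0.0304 = 66819.08 m

66819.08


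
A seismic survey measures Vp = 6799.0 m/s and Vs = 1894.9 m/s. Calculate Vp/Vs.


Vp/Vs = 6799.0 / 1894.9
= 3.5881

3.5881


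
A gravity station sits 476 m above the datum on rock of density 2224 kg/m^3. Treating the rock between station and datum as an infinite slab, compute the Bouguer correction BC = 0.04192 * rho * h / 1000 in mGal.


BC = 0.04192 * rho * h / 1000
= 0.04192 * 2224 * 476 / 1000
= 44.3775 mGal

44.3775


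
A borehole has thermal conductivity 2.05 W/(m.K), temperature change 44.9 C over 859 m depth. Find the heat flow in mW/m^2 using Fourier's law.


q = k * dT / dz * 1000
= 2.05 * 44.9 / 859 * 1000
= 0.107154 * 1000
= 107.1537 mW/m^2

107.1537


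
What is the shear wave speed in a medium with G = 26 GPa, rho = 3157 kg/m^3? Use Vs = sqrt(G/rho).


Convert G to Pa: G = 26e9 Pa
Compute G/rho = 26e9 / 3157 = 8235666.7723
Vs = sqrt(8235666.7723) = 2869.79 m/s

2869.79


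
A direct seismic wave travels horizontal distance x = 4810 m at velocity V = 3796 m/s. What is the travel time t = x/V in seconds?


t = x / V
= 4810 / 3796
= 1.2671 s

1.2671


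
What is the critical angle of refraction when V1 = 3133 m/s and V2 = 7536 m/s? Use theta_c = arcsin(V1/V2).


V1/V2 = 3133/7536 = 0.415738
theta_c = arcsin(0.415738) = 24.5658 degrees

24.5658


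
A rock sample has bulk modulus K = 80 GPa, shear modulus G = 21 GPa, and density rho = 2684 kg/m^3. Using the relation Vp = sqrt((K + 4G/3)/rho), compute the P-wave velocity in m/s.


First compute the effective modulus:
K + 4G/3 = 80e9 + 4*21e9/3 = 108000000000.0 Pa
Then divide by density:
108000000000.0 / 2684 = 40238450.0745 Pa/(kg/m^3)
Take the square root:
Vp = sqrt(40238450.0745) = 6343.38 m/s

6343.38


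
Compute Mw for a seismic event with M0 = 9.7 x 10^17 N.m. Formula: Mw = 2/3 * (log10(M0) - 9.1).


log10(M0) = log10(9.7 x 10^17) = 17.9868
Mw = 2/3 * (17.9868 - 9.1)
= 2/3 * 8.8868
= 5.92

5.92


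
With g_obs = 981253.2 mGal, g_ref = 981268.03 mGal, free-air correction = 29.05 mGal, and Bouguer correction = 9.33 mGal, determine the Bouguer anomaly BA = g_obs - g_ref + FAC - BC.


BA = g_obs - g_ref + FAC - BC
= 981253.2 - 981268.03 + 29.05 - 9.33
= 4.89 mGal

4.89


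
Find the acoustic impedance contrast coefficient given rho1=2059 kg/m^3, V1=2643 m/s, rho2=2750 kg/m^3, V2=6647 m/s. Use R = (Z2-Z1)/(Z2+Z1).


Z1 = 2059 * 2643 = 5441937
Z2 = 2750 * 6647 = 18279250
R = (18279250 - 5441937) / (18279250 + 5441937) = 12837313 / 23721187 = 0.5412

0.5412


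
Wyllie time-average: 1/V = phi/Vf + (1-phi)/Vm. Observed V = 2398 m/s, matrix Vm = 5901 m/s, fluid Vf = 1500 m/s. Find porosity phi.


1/V - 1/Vm = 1/2398 - 1/5901 = 0.00024755
1/Vf - 1/Vm = 1/1500 - 1/5901 = 0.0004972
phi = 0.00024755 / 0.0004972 = 0.4979

0.4979


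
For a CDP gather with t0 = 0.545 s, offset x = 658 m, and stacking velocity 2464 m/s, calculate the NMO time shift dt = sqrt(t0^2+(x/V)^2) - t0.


x/Vnmo = 658/2464 = 0.267045
(x/Vnmo)^2 = 0.071313
t0^2 = 0.297025
sqrt(0.297025 + 0.071313) = 0.606909
dt = 0.606909 - 0.545 = 0.061909

0.061909


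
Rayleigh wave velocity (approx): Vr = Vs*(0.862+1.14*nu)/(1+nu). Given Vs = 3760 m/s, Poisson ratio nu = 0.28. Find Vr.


Numerator factor = 0.862 + 1.14*0.28 = 1.1812
Denominator = 1 + 0.28 = 1.28
Vr = 3760 * 1.1812 / 1.28 = 3469.77 m/s

3469.77


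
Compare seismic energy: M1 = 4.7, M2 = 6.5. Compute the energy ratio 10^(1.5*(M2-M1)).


M2 - M1 = 6.5 - 4.7 = 1.8
1.5 * 1.8 = 2.7
ratio = 10^2.7 = 501.19

501.19


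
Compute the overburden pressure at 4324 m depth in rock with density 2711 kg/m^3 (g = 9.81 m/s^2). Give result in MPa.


P = rho * g * z / 1e6
= 2711 * 9.81 * 4324 / 1e6
= 114996390.84 / 1e6
= 114.9964 MPa

114.9964


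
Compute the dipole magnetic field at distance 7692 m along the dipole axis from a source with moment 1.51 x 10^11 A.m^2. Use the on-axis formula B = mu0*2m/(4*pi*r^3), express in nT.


m = 1.51 x 10^11 = 151000000000 A.m^2
2m = 302000000000 A.m^2
r^3 = 7692^3 = 455111517888
B = (4pi*10^-7) * 302000000000 / (4*pi * 455111517888) * 1e9
= 379504.392554 / 5719100004644.16 * 1e9
= 66.3574 nT

66.3574


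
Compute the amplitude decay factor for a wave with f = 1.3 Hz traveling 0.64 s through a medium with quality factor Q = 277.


pi*f*t/Q = pi*1.3*0.64/277 = 0.009436
A/A0 = exp(-0.009436) = 0.990608

0.990608


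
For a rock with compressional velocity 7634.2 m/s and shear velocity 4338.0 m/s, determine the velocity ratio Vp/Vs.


Vp/Vs = 7634.2 / 4338.0
= 1.7598

1.7598


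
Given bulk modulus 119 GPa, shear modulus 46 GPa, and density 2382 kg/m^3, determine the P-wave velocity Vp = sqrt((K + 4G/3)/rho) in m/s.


First compute the effective modulus:
K + 4G/3 = 119e9 + 4*46e9/3 = 180333333333.33 Pa
Then divide by density:
180333333333.33 / 2382 = 75706689.0568 Pa/(kg/m^3)
Take the square root:
Vp = sqrt(75706689.0568) = 8700.96 m/s

8700.96


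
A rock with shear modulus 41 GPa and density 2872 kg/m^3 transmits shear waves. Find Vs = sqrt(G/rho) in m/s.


Convert G to Pa: G = 41e9 Pa
Compute G/rho = 41e9 / 2872 = 14275766.0167
Vs = sqrt(14275766.0167) = 3778.33 m/s

3778.33


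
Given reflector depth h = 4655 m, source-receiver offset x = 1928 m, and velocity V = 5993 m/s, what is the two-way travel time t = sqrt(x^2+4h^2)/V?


x^2 + 4h^2 = 1928^2 + 4*4655^2 = 3717184 + 86676100 = 90393284
sqrt(90393284) = 9507.5383
t = 9507.5383 / 5993 = 1.5864 s

1.5864


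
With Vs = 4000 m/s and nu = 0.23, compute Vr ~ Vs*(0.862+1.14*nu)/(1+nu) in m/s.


Numerator factor = 0.862 + 1.14*0.23 = 1.1242
Denominator = 1 + 0.23 = 1.23
Vr = 4000 * 1.1242 / 1.23 = 3655.93 m/s

3655.93


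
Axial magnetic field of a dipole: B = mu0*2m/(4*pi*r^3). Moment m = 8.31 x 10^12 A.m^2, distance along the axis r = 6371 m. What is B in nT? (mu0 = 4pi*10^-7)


m = 8.31 x 10^12 = 8310000000000 A.m^2
2m = 16620000000000 A.m^2
r^3 = 6371^3 = 258596602811
B = (4pi*10^-7) * 16620000000000 / (4*pi * 258596602811) * 1e9
= 20885307.961065 / 3249620750537.26 * 1e9
= 6426.9986 nT

6426.9986


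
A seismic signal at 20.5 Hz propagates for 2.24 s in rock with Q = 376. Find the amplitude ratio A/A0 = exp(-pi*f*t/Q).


pi*f*t/Q = pi*20.5*2.24/376 = 0.383675
A/A0 = exp(-0.383675) = 0.681353

0.681353


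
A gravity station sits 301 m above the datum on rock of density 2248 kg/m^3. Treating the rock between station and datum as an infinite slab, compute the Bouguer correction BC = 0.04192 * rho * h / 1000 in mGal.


BC = 0.04192 * rho * h / 1000
= 0.04192 * 2248 * 301 / 1000
= 28.3651 mGal

28.3651


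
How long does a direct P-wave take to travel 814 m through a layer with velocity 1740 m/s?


t = x / V
= 814 / 1740
= 0.4678 s

0.4678


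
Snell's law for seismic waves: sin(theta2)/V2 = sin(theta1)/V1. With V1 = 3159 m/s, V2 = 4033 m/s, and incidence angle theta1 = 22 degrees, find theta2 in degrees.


sin(theta1) = sin(22 deg) = 0.374607
sin(theta2) = V2/V1 * sin(theta1) = 4033/3159 * 0.374607 = 0.478249
theta2 = arcsin(0.478249) = 28.5711 degrees

28.5711


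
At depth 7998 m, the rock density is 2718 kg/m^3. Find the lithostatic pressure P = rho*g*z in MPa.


P = rho * g * z / 1e6
= 2718 * 9.81 * 7998 / 1e6
= 213255312.84 / 1e6
= 213.2553 MPa

213.2553


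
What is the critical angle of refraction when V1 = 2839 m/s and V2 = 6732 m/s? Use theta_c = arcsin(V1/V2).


V1/V2 = 2839/6732 = 0.421717
theta_c = arcsin(0.421717) = 24.943 degrees

24.943


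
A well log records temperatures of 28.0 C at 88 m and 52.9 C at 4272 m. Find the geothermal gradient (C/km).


dT = 52.9 - 28.0 = 24.9 C
dz = 4272 - 88 = 4184 m
gradient = dT/dz * 1000 = 24.9/4184 * 1000 = 5.9512 C/km

5.9512


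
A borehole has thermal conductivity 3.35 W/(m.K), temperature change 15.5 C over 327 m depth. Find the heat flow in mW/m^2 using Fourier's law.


q = k * dT / dz * 1000
= 3.35 * 15.5 / 327 * 1000
= 0.158792 * 1000
= 158.792 mW/m^2

158.792


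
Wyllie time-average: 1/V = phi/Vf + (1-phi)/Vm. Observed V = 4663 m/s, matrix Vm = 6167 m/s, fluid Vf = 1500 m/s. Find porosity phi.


1/V - 1/Vm = 1/4663 - 1/6167 = 5.23e-05
1/Vf - 1/Vm = 1/1500 - 1/6167 = 0.00050451
phi = 5.23e-05 / 0.00050451 = 0.1037

0.1037


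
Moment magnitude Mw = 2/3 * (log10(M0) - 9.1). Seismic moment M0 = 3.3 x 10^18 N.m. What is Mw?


log10(M0) = log10(3.3 x 10^18) = 18.5185
Mw = 2/3 * (18.5185 - 9.1)
= 2/3 * 9.4185
= 6.28

6.28


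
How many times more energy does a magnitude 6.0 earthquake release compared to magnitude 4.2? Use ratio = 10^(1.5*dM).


M2 - M1 = 6.0 - 4.2 = 1.8
1.5 * 1.8 = 2.7
ratio = 10^2.7 = 501.19

501.19


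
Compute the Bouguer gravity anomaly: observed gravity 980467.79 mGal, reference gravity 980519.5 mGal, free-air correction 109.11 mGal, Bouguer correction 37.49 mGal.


BA = g_obs - g_ref + FAC - BC
= 980467.79 - 980519.5 + 109.11 - 37.49
= 19.91 mGal

19.91


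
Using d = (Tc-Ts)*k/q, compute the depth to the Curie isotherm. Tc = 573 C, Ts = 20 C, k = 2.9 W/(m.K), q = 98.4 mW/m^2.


T_Curie - T_surf = 573 - 20 = 553 C
Convert q to W/m^2: 98.4 mW/m^2 = 0.0984 W/m^2
d = 553 * 2.9 / 0.0984 = 16297.76 m

16297.76


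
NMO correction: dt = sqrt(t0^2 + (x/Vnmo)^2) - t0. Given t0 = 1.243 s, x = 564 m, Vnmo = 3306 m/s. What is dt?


x/Vnmo = 564/3306 = 0.170599
(x/Vnmo)^2 = 0.029104
t0^2 = 1.545049
sqrt(1.545049 + 0.029104) = 1.254653
dt = 1.254653 - 1.243 = 0.011653

0.011653


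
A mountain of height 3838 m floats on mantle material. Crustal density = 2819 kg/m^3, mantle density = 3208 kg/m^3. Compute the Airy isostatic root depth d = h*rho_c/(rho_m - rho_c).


rho_m - rho_c = 3208 - 2819 = 389
d = 3838 * 2819 / 389
= 10819322 / 389
= 27813.17 m

27813.17


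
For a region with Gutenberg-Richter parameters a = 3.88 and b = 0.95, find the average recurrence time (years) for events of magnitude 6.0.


log10(N) = 3.88 - 0.95*6.0 = -1.82
N = 10^-1.82 = 0.015136
T = 1/N = 1/0.015136 = 66.0693 years

66.0693


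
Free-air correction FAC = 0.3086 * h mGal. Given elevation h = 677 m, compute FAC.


FAC = 0.3086 * h
= 0.3086 * 677
= 208.9222 mGal

208.9222


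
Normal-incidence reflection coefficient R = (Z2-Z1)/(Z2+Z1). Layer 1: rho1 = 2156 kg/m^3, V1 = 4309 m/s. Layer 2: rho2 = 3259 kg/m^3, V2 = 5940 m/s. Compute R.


Z1 = 2156 * 4309 = 9290204
Z2 = 3259 * 5940 = 19358460
R = (19358460 - 9290204) / (19358460 + 9290204) = 10068256 / 28648664 = 0.3514

0.3514


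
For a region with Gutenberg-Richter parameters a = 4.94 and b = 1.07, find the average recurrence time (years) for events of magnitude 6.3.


log10(N) = 4.94 - 1.07*6.3 = -1.801
N = 10^-1.801 = 0.015812
T = 1/N = 1/0.015812 = 63.2412 years

63.2412


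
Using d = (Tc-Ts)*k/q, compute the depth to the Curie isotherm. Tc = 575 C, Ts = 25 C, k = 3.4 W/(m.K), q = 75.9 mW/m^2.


T_Curie - T_surf = 575 - 25 = 550 C
Convert q to W/m^2: 75.9 mW/m^2 = 0.0759 W/m^2
d = 550 * 3.4 / 0.0759 = 24637.68 m

24637.68


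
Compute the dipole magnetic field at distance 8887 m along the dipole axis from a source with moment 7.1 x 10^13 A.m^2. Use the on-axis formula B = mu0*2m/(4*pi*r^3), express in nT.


m = 7.1 x 10^13 = 71000000000000 A.m^2
2m = 142000000000000 A.m^2
r^3 = 8887^3 = 701884320103
B = (4pi*10^-7) * 142000000000000 / (4*pi * 701884320103) * 1e9
= 178442462.7239 / 8820138494821.81 * 1e9
= 20231.2541 nT

20231.2541


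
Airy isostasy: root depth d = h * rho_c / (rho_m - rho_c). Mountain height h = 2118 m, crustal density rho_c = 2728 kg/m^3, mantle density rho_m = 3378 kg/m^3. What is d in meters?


rho_m - rho_c = 3378 - 2728 = 650
d = 2118 * 2728 / 650
= 5777904 / 650
= 8889.08 m

8889.08


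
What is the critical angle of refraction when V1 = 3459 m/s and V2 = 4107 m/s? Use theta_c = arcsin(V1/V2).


V1/V2 = 3459/4107 = 0.842221
theta_c = arcsin(0.842221) = 57.3754 degrees

57.3754


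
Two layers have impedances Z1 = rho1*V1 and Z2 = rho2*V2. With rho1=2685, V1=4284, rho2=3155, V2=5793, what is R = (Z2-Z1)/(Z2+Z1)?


Z1 = 2685 * 4284 = 11502540
Z2 = 3155 * 5793 = 18276915
R = (18276915 - 11502540) / (18276915 + 11502540) = 6774375 / 29779455 = 0.2275

0.2275


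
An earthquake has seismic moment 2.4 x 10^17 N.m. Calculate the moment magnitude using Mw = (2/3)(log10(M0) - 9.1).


log10(M0) = log10(2.4 x 10^17) = 17.3802
Mw = 2/3 * (17.3802 - 9.1)
= 2/3 * 8.2802
= 5.52

5.52


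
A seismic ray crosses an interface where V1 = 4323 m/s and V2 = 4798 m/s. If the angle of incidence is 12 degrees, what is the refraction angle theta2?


sin(theta1) = sin(12 deg) = 0.207912
sin(theta2) = V2/V1 * sin(theta1) = 4798/4323 * 0.207912 = 0.230756
theta2 = arcsin(0.230756) = 13.3416 degrees

13.3416


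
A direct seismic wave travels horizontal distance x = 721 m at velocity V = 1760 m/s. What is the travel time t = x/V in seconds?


t = x / V
= 721 / 1760
= 0.4097 s

0.4097


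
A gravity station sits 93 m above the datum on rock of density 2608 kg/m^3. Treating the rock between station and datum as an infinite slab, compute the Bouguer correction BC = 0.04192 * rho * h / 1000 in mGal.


BC = 0.04192 * rho * h / 1000
= 0.04192 * 2608 * 93 / 1000
= 10.1674 mGal

10.1674


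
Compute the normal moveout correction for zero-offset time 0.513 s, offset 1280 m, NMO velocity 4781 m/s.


x/Vnmo = 1280/4781 = 0.267726
(x/Vnmo)^2 = 0.071677
t0^2 = 0.263169
sqrt(0.263169 + 0.071677) = 0.578659
dt = 0.578659 - 0.513 = 0.065659

0.065659


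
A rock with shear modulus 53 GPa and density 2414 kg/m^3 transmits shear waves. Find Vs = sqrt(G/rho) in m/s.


Convert G to Pa: G = 53e9 Pa
Compute G/rho = 53e9 / 2414 = 21955260.9776
Vs = sqrt(21955260.9776) = 4685.64 m/s

4685.64


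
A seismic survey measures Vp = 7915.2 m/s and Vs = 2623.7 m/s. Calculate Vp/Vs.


Vp/Vs = 7915.2 / 2623.7
= 3.0168

3.0168


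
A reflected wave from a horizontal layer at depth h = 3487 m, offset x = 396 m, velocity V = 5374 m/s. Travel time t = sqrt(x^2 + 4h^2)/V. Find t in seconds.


x^2 + 4h^2 = 396^2 + 4*3487^2 = 156816 + 48636676 = 48793492
sqrt(48793492) = 6985.2339
t = 6985.2339 / 5374 = 1.2998 s

1.2998


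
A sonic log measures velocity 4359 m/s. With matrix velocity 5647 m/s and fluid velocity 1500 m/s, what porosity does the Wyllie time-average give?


1/V - 1/Vm = 1/4359 - 1/5647 = 5.233e-05
1/Vf - 1/Vm = 1/1500 - 1/5647 = 0.00048958
phi = 5.233e-05 / 0.00048958 = 0.1069

0.1069


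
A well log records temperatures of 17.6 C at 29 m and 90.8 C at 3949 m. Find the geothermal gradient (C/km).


dT = 90.8 - 17.6 = 73.2 C
dz = 3949 - 29 = 3920 m
gradient = dT/dz * 1000 = 73.2/3920 * 1000 = 18.6735 C/km

18.6735


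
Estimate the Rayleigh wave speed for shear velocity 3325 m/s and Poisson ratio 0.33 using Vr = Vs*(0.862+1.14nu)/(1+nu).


Numerator factor = 0.862 + 1.14*0.33 = 1.2382
Denominator = 1 + 0.33 = 1.33
Vr = 3325 * 1.2382 / 1.33 = 3095.5 m/s

3095.5


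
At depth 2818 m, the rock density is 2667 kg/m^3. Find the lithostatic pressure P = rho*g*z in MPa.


P = rho * g * z / 1e6
= 2667 * 9.81 * 2818 / 1e6
= 73728094.86 / 1e6
= 73.7281 MPa

73.7281


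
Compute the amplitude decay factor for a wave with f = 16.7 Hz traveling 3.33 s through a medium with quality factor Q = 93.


pi*f*t/Q = pi*16.7*3.33/93 = 1.878571
A/A0 = exp(-1.878571) = 0.152808

0.152808


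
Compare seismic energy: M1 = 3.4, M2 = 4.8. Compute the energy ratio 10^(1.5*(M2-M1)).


M2 - M1 = 4.8 - 3.4 = 1.4
1.5 * 1.4 = 2.1
ratio = 10^2.1 = 125.89

125.89


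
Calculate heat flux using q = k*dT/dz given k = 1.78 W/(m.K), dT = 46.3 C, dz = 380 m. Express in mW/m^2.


q = k * dT / dz * 1000
= 1.78 * 46.3 / 380 * 1000
= 0.216879 * 1000
= 216.8789 mW/m^2

216.8789


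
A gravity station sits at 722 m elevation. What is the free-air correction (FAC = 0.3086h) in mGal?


FAC = 0.3086 * h
= 0.3086 * 722
= 222.8092 mGal

222.8092


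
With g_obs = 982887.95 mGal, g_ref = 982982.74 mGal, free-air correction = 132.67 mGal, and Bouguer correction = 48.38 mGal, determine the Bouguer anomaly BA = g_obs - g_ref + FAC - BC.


BA = g_obs - g_ref + FAC - BC
= 982887.95 - 982982.74 + 132.67 - 48.38
= -10.5 mGal

-10.5


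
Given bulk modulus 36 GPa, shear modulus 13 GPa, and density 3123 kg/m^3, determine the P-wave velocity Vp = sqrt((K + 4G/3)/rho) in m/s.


First compute the effective modulus:
K + 4G/3 = 36e9 + 4*13e9/3 = 53333333333.33 Pa
Then divide by density:
53333333333.33 / 3123 = 17077596.3283 Pa/(kg/m^3)
Take the square root:
Vp = sqrt(17077596.3283) = 4132.5 m/s

4132.5


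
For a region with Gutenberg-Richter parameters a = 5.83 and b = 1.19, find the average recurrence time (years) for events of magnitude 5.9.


log10(N) = 5.83 - 1.19*5.9 = -1.191
N = 10^-1.191 = 0.064417
T = 1/N = 1/0.064417 = 15.5239 years

15.5239


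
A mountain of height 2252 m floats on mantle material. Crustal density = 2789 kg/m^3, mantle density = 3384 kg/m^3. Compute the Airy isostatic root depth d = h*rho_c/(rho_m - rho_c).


rho_m - rho_c = 3384 - 2789 = 595
d = 2252 * 2789 / 595
= 6280828 / 595
= 10556.01 m

10556.01


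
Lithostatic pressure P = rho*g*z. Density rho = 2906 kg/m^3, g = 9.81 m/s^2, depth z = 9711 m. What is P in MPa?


P = rho * g * z / 1e6
= 2906 * 9.81 * 9711 / 1e6
= 276839828.46 / 1e6
= 276.8398 MPa

276.8398


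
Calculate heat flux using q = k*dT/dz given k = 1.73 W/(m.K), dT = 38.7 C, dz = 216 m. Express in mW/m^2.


q = k * dT / dz * 1000
= 1.73 * 38.7 / 216 * 1000
= 0.309958 * 1000
= 309.9583 mW/m^2

309.9583


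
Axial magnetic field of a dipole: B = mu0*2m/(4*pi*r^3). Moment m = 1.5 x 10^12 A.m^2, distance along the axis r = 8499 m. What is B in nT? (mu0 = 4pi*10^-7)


m = 1.5 x 10^12 = 1500000000000 A.m^2
2m = 3000000000000 A.m^2
r^3 = 8499^3 = 613908275499
B = (4pi*10^-7) * 3000000000000 / (4*pi * 613908275499) * 1e9
= 3769911.184308 / 7714598913142.55 * 1e9
= 488.6724 nT

488.6724


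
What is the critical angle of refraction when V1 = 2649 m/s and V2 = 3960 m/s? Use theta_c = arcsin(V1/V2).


V1/V2 = 2649/3960 = 0.668939
theta_c = arcsin(0.668939) = 41.9853 degrees

41.9853


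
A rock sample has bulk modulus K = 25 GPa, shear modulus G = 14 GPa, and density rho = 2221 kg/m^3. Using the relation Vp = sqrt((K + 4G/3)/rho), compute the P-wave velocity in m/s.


First compute the effective modulus:
K + 4G/3 = 25e9 + 4*14e9/3 = 43666666666.67 Pa
Then divide by density:
43666666666.67 / 2221 = 19660813.4474 Pa/(kg/m^3)
Take the square root:
Vp = sqrt(19660813.4474) = 4434.05 m/s

4434.05


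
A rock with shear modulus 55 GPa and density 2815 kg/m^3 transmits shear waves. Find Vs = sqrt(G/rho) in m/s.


Convert G to Pa: G = 55e9 Pa
Compute G/rho = 55e9 / 2815 = 19538188.2771
Vs = sqrt(19538188.2771) = 4420.2 m/s

4420.2


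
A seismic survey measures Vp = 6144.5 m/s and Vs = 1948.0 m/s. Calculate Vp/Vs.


Vp/Vs = 6144.5 / 1948.0
= 3.1543

3.1543


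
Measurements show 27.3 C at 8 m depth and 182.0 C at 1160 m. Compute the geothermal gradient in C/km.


dT = 182.0 - 27.3 = 154.7 C
dz = 1160 - 8 = 1152 m
gradient = dT/dz * 1000 = 154.7/1152 * 1000 = 134.2882 C/km

134.2882


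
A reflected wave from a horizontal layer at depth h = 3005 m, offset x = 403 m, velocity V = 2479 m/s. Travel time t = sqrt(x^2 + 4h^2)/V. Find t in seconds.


x^2 + 4h^2 = 403^2 + 4*3005^2 = 162409 + 36120100 = 36282509
sqrt(36282509) = 6023.4964
t = 6023.4964 / 2479 = 2.4298 s

2.4298


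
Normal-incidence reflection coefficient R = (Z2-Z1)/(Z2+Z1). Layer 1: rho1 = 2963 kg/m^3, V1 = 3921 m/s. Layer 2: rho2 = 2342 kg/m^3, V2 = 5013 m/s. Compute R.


Z1 = 2963 * 3921 = 11617923
Z2 = 2342 * 5013 = 11740446
R = (11740446 - 11617923) / (11740446 + 11617923) = 122523 / 23358369 = 0.0052

0.0052


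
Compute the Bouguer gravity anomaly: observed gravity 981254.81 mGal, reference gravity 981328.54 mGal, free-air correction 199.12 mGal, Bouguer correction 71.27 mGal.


BA = g_obs - g_ref + FAC - BC
= 981254.81 - 981328.54 + 199.12 - 71.27
= 54.12 mGal

54.12


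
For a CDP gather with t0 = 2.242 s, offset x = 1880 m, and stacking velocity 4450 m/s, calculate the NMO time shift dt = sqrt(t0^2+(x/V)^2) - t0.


x/Vnmo = 1880/4450 = 0.422472
(x/Vnmo)^2 = 0.178483
t0^2 = 5.026564
sqrt(5.026564 + 0.178483) = 2.281457
dt = 2.281457 - 2.242 = 0.039457

0.039457


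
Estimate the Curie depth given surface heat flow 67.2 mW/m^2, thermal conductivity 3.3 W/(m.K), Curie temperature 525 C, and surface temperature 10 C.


T_Curie - T_surf = 525 - 10 = 515 C
Convert q to W/m^2: 67.2 mW/m^2 = 0.0672 W/m^2
d = 515 * 3.3 / 0.0672 = 25290.18 m

25290.18


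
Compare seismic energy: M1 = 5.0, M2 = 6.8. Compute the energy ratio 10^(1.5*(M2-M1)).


M2 - M1 = 6.8 - 5.0 = 1.8
1.5 * 1.8 = 2.7
ratio = 10^2.7 = 501.19

501.19


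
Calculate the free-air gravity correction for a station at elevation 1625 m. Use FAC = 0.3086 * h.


FAC = 0.3086 * h
= 0.3086 * 1625
= 501.475 mGal

501.475


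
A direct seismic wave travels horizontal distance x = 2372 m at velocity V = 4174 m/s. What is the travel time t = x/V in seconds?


t = x / V
= 2372 / 4174
= 0.5683 s

0.5683


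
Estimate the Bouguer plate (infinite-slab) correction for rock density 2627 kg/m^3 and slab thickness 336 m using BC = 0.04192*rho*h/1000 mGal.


BC = 0.04192 * rho * h / 1000
= 0.04192 * 2627 * 336 / 1000
= 37.0016 mGal

37.0016


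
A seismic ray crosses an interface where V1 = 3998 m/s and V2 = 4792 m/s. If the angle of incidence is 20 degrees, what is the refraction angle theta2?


sin(theta1) = sin(20 deg) = 0.34202
sin(theta2) = V2/V1 * sin(theta1) = 4792/3998 * 0.34202 = 0.409945
theta2 = arcsin(0.409945) = 24.2014 degrees

24.2014


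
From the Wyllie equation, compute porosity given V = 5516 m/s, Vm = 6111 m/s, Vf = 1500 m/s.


1/V - 1/Vm = 1/5516 - 1/6111 = 1.765e-05
1/Vf - 1/Vm = 1/1500 - 1/6111 = 0.00050303
phi = 1.765e-05 / 0.00050303 = 0.0351

0.0351


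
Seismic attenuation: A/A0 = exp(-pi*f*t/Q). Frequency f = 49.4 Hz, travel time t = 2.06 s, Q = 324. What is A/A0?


pi*f*t/Q = pi*49.4*2.06/324 = 0.986732
A/A0 = exp(-0.986732) = 0.372793

0.372793


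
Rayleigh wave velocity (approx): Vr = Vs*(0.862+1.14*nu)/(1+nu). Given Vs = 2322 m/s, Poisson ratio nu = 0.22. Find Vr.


Numerator factor = 0.862 + 1.14*0.22 = 1.1128
Denominator = 1 + 0.22 = 1.22
Vr = 2322 * 1.1128 / 1.22 = 2117.97 m/s

2117.97


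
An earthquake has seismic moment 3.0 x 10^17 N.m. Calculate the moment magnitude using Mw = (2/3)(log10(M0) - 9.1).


log10(M0) = log10(3.0 x 10^17) = 17.4771
Mw = 2/3 * (17.4771 - 9.1)
= 2/3 * 8.3771
= 5.58

5.58


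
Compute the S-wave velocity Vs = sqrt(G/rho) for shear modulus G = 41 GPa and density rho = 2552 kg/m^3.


Convert G to Pa: G = 41e9 Pa
Compute G/rho = 41e9 / 2552 = 16065830.721
Vs = sqrt(16065830.721) = 4008.22 m/s

4008.22


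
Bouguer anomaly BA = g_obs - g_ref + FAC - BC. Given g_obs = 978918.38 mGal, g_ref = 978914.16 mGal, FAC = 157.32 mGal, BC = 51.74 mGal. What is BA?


BA = g_obs - g_ref + FAC - BC
= 978918.38 - 978914.16 + 157.32 - 51.74
= 109.8 mGal

109.8


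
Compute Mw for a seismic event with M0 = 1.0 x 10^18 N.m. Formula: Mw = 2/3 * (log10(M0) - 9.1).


log10(M0) = log10(1.0 x 10^18) = 18.0
Mw = 2/3 * (18.0 - 9.1)
= 2/3 * 8.9
= 5.93

5.93


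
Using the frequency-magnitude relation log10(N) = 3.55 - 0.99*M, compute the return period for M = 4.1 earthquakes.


log10(N) = 3.55 - 0.99*4.1 = -0.509
N = 10^-0.509 = 0.309742
T = 1/N = 1/0.309742 = 3.2285 years

3.2285


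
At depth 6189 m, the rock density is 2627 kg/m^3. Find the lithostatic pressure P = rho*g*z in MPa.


P = rho * g * z / 1e6
= 2627 * 9.81 * 6189 / 1e6
= 159495914.43 / 1e6
= 159.4959 MPa

159.4959


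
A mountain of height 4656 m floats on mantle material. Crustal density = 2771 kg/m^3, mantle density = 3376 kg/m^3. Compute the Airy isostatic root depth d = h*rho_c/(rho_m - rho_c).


rho_m - rho_c = 3376 - 2771 = 605
d = 4656 * 2771 / 605
= 12901776 / 605
= 21325.25 m

21325.25


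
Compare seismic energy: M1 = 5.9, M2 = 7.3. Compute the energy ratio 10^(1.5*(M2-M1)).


M2 - M1 = 7.3 - 5.9 = 1.4
1.5 * 1.4 = 2.1
ratio = 10^2.1 = 125.89

125.89


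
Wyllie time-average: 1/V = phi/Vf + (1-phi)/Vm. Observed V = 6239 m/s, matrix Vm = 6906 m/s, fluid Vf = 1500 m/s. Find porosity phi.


1/V - 1/Vm = 1/6239 - 1/6906 = 1.548e-05
1/Vf - 1/Vm = 1/1500 - 1/6906 = 0.00052187
phi = 1.548e-05 / 0.00052187 = 0.0297

0.0297


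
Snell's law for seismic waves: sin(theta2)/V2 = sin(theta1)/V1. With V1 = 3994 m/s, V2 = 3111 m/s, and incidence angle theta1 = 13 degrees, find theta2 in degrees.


sin(theta1) = sin(13 deg) = 0.224951
sin(theta2) = V2/V1 * sin(theta1) = 3111/3994 * 0.224951 = 0.175219
theta2 = arcsin(0.175219) = 10.0914 degrees

10.0914


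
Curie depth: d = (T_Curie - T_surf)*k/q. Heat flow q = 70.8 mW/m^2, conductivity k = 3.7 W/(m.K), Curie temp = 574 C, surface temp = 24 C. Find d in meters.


T_Curie - T_surf = 574 - 24 = 550 C
Convert q to W/m^2: 70.8 mW/m^2 = 0.0708 W/m^2
d = 550 * 3.7 / 0.0708 = 28742.94 m

28742.94


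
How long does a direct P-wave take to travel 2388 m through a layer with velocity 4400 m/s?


t = x / V
= 2388 / 4400
= 0.5427 s

0.5427


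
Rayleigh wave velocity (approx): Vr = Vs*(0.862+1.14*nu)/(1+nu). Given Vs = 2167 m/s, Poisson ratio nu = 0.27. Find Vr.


Numerator factor = 0.862 + 1.14*0.27 = 1.1698
Denominator = 1 + 0.27 = 1.27
Vr = 2167 * 1.1698 / 1.27 = 1996.03 m/s

1996.03


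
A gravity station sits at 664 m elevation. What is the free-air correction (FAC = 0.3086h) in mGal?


FAC = 0.3086 * h
= 0.3086 * 664
= 204.9104 mGal

204.9104


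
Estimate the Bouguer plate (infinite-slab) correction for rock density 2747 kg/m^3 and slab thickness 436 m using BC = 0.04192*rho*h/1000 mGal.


BC = 0.04192 * rho * h / 1000
= 0.04192 * 2747 * 436 / 1000
= 50.2072 mGal

50.2072
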